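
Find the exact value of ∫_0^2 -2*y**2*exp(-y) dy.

-4 + 20*exp(-2)

Integrate by parts twice (u = y^2, dv = -2*exp(-y) dy).
An antiderivative is F(y) = (2*y**2 + 4*y + 4)*exp(-y).
Then F(2) - F(0) = (20*exp(-2)) - (4) = -4 + 20*exp(-2).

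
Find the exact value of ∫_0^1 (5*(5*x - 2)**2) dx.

35/3

Let u = 5*x - 2, so du = 5 dx. When x = 0, u = -2; when x = 1, u = 3.
The integral becomes ∫ u**2 du from -2 to 3, with antiderivative u**3/3.
Back in x: F(x) = (5*x - 2)**3/3.
Then F(1) - F(0) = (9) - (-8/3) = 35/3.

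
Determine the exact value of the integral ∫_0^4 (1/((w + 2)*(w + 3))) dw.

Factor the denominator: w**2 + 5*w + 6 = (w + 3)(w + 2).
Partial fractions: 1/((w + 2)*(w + 3)) = -1/(w + 3) + 1/(w + 2).
An antiderivative is F(w) = log(w + 2) - log(w + 3).
Then F(4) - F(0) = (log(6/7)) - (log(2/3)) = log(9/7).

log(9/7)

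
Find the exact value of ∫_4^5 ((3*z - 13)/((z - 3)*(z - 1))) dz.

-5*log(3) + 8*log(2)

Factor the denominator: z**2 - 4*z + 3 = (z - 1)(z - 3).
Partial fractions: (3*z - 13)/((z - 3)*(z - 1)) = 5/(z - 1) - 2/(z - 3).
An antiderivative is F(z) = -2*log(z - 3) + 5*log(z - 1).
Then F(5) - F(4) = (8*log(2)) - (5*log(3)) = -5*log(3) + 8*log(2).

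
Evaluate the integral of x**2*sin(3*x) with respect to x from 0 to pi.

Integrate by parts twice (u = x^2, dv = sin(3*x) dx).
An antiderivative is F(x) = -x**2*cos(3*x)/3 + 2*x*sin(3*x)/9 + 2*cos(3*x)/27.
Then F(pi) - F(0) = (-2/27 + pi**2/3) - (2/27) = -4/27 + pi**2/3.

-4/27 + pi**2/3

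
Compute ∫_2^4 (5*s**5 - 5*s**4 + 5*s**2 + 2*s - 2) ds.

7408/3

By the power rule, an antiderivative is F(s) = 5*s**6/6 - s**5 + 5*s**3/3 + s**2 - 2*s.
Then F(4) - F(2) = (2504) - (104/3) = 7408/3.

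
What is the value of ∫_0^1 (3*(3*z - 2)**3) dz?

-15/4

Let u = 3*z - 2, so du = 3 dz. When z = 0, u = -2; when z = 1, u = 1.
The integral becomes ∫ u**3 du from -2 to 1, with antiderivative u**4/4.
Back in z: F(z) = (3*z - 2)**4/4.
Then F(1) - F(0) = (1/4) - (4) = -15/4.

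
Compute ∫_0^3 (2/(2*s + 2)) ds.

Let u = 2*s + 2, so du = 2 ds. When s = 0, u = 2; when s = 3, u = 8.
The integral becomes ∫ 1/u du from 2 to 8, with antiderivative log(u).
Back in s: F(s) = log(2*s + 2).
Then F(3) - F(0) = (log(8)) - (log(2)) = log(4).

log(4)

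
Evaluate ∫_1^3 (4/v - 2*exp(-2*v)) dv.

An antiderivative is F(v) = 4*log(v) + exp(-2*v).
Then F(3) - F(1) = (exp(-6) + 4*log(3)) - (exp(-2)) = -exp(-2) + exp(-6) + 4*log(3).

-exp(-2) + exp(-6) + 4*log(3)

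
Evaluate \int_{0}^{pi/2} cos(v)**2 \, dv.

Use the identity cos^2(v) = (1 + cos(2*v))/2.
An antiderivative is F(v) = v/2 + sin(2*v)/4.
Then F(pi/2) - F(0) = (pi/4) - (0) = pi/4.

pi/4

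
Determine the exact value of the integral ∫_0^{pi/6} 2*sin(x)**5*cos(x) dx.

1/192

Let u = sin(x), so du = cos(x) dx. When x = 0, u = 0; when x = pi/6, u = 1/2.
The integral becomes 2·∫ u**5 du from 0 to 1/2, with antiderivative u**6/3.
Back in x: F(x) = sin(x)**6/3.
Then F(pi/6) - F(0) = (1/192) - (0) = 1/192.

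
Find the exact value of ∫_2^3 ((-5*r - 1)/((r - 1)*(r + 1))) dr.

-7*log(2) + 2*log(3)

Factor the denominator: r**2 - 1 = (r + 1)(r - 1).
Partial fractions: (-5*r - 1)/((r - 1)*(r + 1)) = -2/(r + 1) - 3/(r - 1).
An antiderivative is F(r) = -3*log(r - 1) - 2*log(r + 1).
Then F(3) - F(2) = (-7*log(2)) - (-log(9)) = -7*log(2) + 2*log(3).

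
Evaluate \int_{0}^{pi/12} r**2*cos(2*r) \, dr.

-1/8 + pi**2/576 + sqrt(3)*pi/48

Integrate by parts twice (u = r^2, dv = cos(2*r) dr).
An antiderivative is F(r) = r**2*sin(2*r)/2 + r*cos(2*r)/2 - sin(2*r)/4.
Then F(pi/12) - F(0) = (-1/8 + pi**2/576 + sqrt(3)*pi/48) - (0) = -1/8 + pi**2/576 + sqrt(3)*pi/48.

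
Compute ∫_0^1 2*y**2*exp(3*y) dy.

-4/27 + 10*exp(3)/27

Integrate by parts twice (u = y^2, dv = 2*exp(3*y) dy).
An antiderivative is F(y) = (18*y**2 - 12*y + 4)*exp(3*y)/27.
Then F(1) - F(0) = (10*exp(3)/27) - (4/27) = -4/27 + 10*exp(3)/27.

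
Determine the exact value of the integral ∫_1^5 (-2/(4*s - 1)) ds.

An antiderivative is F(s) = -log(4*s - 1)/2.
Then F(5) - F(1) = (-log(19)/2) - (-log(3)/2) = -log(19)/2 + log(3)/2.

-log(19)/2 + log(3)/2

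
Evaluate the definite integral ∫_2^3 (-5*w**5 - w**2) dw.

-1121/2

By the power rule, an antiderivative is F(w) = -5*w**6/6 - w**3/3.
Then F(3) - F(2) = (-1233/2) - (-56) = -1121/2.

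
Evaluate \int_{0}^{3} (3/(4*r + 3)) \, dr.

An antiderivative is F(r) = 3*log(4*r + 3)/4.
Then F(3) - F(0) = (3*log(15)/4) - (3*log(3)/4) = 3*log(5)/4.

3*log(5)/4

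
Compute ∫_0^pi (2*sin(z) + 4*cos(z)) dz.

An antiderivative is F(z) = 4*sin(z) - 2*cos(z).
Then F(pi) - F(0) = (2) - (-2) = 4.

4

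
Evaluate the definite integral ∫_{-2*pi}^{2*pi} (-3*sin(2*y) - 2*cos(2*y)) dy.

An antiderivative is F(y) = -sin(2*y) + 3*cos(2*y)/2.
Then F(2*pi) - F(-2*pi) = (3/2) - (3/2) = 0.

0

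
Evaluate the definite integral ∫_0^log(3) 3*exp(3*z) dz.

26

Let u = exp(z), so du = exp(z) dz. When z = 0, u = 1; when z = log(3), u = 3.
The integral becomes 3·∫ u**2 du from 1 to 3, with antiderivative u**3.
Back in z: F(z) = exp(3*z).
Then F(log(3)) - F(0) = (27) - (1) = 26.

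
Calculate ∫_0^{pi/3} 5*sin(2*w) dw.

15/4

An antiderivative is F(w) = -5*cos(2*w)/2.
Then F(pi/3) - F(0) = (5/4) - (-5/2) = 15/4.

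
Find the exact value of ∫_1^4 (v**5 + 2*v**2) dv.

1449/2

By the power rule, an antiderivative is F(v) = v**6/6 + 2*v**3/3.
Then F(4) - F(1) = (2176/3) - (5/6) = 1449/2.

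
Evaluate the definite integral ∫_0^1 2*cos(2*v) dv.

Let u = 2*v, so du = 2 dv. When v = 0, u = 0; when v = 1, u = 2.
The integral becomes ∫ cos(u) du from 0 to 2, with antiderivative sin(u).
Back in v: F(v) = sin(2*v).
Then F(1) - F(0) = (sin(2)) - (0) = sin(2).

sin(2)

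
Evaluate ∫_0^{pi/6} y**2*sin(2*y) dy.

-1/8 - pi**2/144 + sqrt(3)*pi/24

Integrate by parts twice (u = y^2, dv = sin(2*y) dy).
An antiderivative is F(y) = -y**2*cos(2*y)/2 + y*sin(2*y)/2 + cos(2*y)/4.
Then F(pi/6) - F(0) = (-pi**2/144 + 1/8 + sqrt(3)*pi/24) - (1/4) = -1/8 - pi**2/144 + sqrt(3)*pi/24.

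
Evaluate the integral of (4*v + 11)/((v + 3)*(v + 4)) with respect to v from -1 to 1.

-5*log(3) - log(2) + 5*log(5)

Factor the denominator: v**2 + 7*v + 12 = (v + 4)(v + 3).
Partial fractions: (4*v + 11)/((v + 3)*(v + 4)) = 5/(v + 4) - 1/(v + 3).
An antiderivative is F(v) = -log(v + 3) + 5*log(v + 4).
Then F(1) - F(-1) = (-2*log(2) + 5*log(5)) - (-log(2) + 5*log(3)) = -5*log(3) - log(2) + 5*log(5).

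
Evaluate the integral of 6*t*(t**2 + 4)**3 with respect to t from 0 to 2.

Let u = t**2 + 4, so du = 2*t dt. When t = 0, u = 4; when t = 2, u = 8.
The integral becomes 3·∫ u**3 du from 4 to 8, with antiderivative 3*u**4/4.
Back in t: F(t) = 3*(t**2 + 4)**4/4.
Then F(2) - F(0) = (3072) - (192) = 2880.

2880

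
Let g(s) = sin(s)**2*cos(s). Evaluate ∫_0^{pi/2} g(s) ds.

Let u = sin(s), so du = cos(s) ds. When s = 0, u = 0; when s = pi/2, u = 1.
The integral becomes ∫ u**2 du from 0 to 1, with antiderivative u**3/3.
Back in s: F(s) = sin(s)**3/3.
Then F(pi/2) - F(0) = (1/3) - (0) = 1/3.

1/3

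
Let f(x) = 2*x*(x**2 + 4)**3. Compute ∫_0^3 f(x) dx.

Let u = x**2 + 4, so du = 2*x dx. When x = 0, u = 4; when x = 3, u = 13.
The integral becomes ∫ u**3 du from 4 to 13, with antiderivative u**4/4.
Back in x: F(x) = (x**2 + 4)**4/4.
Then F(3) - F(0) = (28561/4) - (64) = 28305/4.

28305/4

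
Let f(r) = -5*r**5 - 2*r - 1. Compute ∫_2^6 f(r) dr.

By the power rule, an antiderivative is F(r) = -5*r**6/6 - r**2 - r.
Then F(6) - F(2) = (-38922) - (-178/3) = -116588/3.

-116588/3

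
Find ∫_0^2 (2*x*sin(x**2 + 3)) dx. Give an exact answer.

cos(3) - cos(7)

Let u = x**2 + 3, so du = 2*x dx. When x = 0, u = 3; when x = 2, u = 7.
The integral becomes ∫ sin(u) du from 3 to 7, with antiderivative -cos(u).
Back in x: F(x) = -cos(x**2 + 3).
Then F(2) - F(0) = (-cos(7)) - (-cos(3)) = cos(3) - cos(7).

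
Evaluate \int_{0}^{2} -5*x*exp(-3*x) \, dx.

-5/9 + 35*exp(-6)/9

Integrate by parts once (u = x, dv = -5*exp(-3*x) dx).
An antiderivative is F(x) = (15*x + 5)*exp(-3*x)/9.
Then F(2) - F(0) = (35*exp(-6)/9) - (5/9) = -5/9 + 35*exp(-6)/9.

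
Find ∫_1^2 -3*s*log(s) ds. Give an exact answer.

9/4 - log(64)

Integrate by parts once (u = ln s, dv = -3*s ds).
An antiderivative is F(s) = -3*s**2*(2*log(s) - 1)/4.
Then F(2) - F(1) = (3 - log(64)) - (3/4) = 9/4 - log(64).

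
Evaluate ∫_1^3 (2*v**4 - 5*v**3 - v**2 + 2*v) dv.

-58/15

By the power rule, an antiderivative is F(v) = 2*v**5/5 - 5*v**4/4 - v**3/3 + v**2.
Then F(3) - F(1) = (-81/20) - (-11/60) = -58/15.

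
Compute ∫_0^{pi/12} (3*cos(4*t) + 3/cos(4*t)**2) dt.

9*sqrt(3)/8

An antiderivative is F(t) = 3*sin(4*t)/4 + 3*tan(4*t)/4.
Then F(pi/12) - F(0) = (9*sqrt(3)/8) - (0) = 9*sqrt(3)/8.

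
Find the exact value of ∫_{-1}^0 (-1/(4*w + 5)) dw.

-log(5)/4

An antiderivative is F(w) = -log(4*w + 5)/4.
Then F(0) - F(-1) = (-log(5)/4) - (0) = -log(5)/4.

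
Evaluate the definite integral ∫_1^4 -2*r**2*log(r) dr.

Integrate by parts once (u = ln r, dv = -2*r**2 dr).
An antiderivative is F(r) = -2*r**3*(3*log(r) - 1)/9.
Then F(4) - F(1) = (128/9 - 256*log(2)/3) - (2/9) = 14 - 256*log(2)/3.

14 - 256*log(2)/3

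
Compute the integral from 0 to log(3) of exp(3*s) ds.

Let u = exp(s), so du = exp(s) ds. When s = 0, u = 1; when s = log(3), u = 3.
The integral becomes ∫ u**2 du from 1 to 3, with antiderivative u**3/3.
Back in s: F(s) = exp(3*s)/3.
Then F(log(3)) - F(0) = (9) - (1/3) = 26/3.

26/3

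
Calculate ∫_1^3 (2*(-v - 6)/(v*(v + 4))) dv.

Factor the denominator: v**2 + 4*v = (v + 4)v.
Partial fractions: 2*(-v - 6)/(v*(v + 4)) = 1/(v + 4) - 3/v.
An antiderivative is F(v) = -3*log(v) + log(v + 4).
Then F(3) - F(1) = (log(7/27)) - (log(5)) = -3*log(3) - log(5) + log(7).

-3*log(3) - log(5) + log(7)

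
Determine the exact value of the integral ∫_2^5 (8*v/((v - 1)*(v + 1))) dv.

Factor the denominator: v**2 - 1 = (v + 1)(v - 1).
Partial fractions: 8*v/((v - 1)*(v + 1)) = 4/(v + 1) + 4/(v - 1).
An antiderivative is F(v) = 4*log(v - 1) + 4*log(v + 1).
Then F(5) - F(2) = (4*log(3) + 12*log(2)) - (log(81)) = 12*log(2).

12*log(2)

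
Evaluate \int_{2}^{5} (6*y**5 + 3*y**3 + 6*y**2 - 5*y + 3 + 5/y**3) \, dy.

By the power rule, an antiderivative is F(y) = y**6 + 3*y**4/4 + 2*y**3 - 5*y**2/2 + 3*y - 5/(2*y**2).
Then F(5) - F(2) = (325923/20) - (699/8) = 648351/40.

648351/40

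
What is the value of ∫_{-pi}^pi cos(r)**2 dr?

pi

Use the identity cos^2(r) = (1 + cos(2*r))/2.
An antiderivative is F(r) = r/2 + sin(2*r)/4.
Then F(pi) - F(-pi) = (pi/2) - (-pi/2) = pi.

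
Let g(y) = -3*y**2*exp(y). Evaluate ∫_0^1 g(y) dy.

Integrate by parts twice (u = y^2, dv = -3*exp(y) dy).
An antiderivative is F(y) = (-3*y**2 + 6*y - 6)*exp(y).
Then F(1) - F(0) = (-3*E) - (-6) = 6 - 3*E.

6 - 3*E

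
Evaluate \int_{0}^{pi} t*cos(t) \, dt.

-2

Integrate by parts once (u = t, dv = cos(t) dt).
An antiderivative is F(t) = t*sin(t) + cos(t).
Then F(pi) - F(0) = (-1) - (1) = -2.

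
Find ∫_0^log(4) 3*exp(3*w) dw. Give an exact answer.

Let u = exp(w), so du = exp(w) dw. When w = 0, u = 1; when w = log(4), u = 4.
The integral becomes 3·∫ u**2 du from 1 to 4, with antiderivative u**3.
Back in w: F(w) = exp(3*w).
Then F(log(4)) - F(0) = (64) - (1) = 63.

63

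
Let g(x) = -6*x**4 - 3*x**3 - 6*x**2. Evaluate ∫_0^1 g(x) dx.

By the power rule, an antiderivative is F(x) = -6*x**5/5 - 3*x**4/4 - 2*x**3.
Then F(1) - F(0) = (-79/20) - (0) = -79/20.

-79/20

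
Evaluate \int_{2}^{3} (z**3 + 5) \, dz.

85/4

By the power rule, an antiderivative is F(z) = z**4/4 + 5*z.
Then F(3) - F(2) = (141/4) - (14) = 85/4.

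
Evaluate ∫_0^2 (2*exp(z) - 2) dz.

An antiderivative is F(z) = -2*z + 2*exp(z).
Then F(2) - F(0) = (-4 + 2*exp(2)) - (2) = -6 + 2*exp(2).

-6 + 2*exp(2)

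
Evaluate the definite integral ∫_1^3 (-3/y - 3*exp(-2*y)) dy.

An antiderivative is F(y) = -3*log(y) + 3*exp(-2*y)/2.
Then F(3) - F(1) = (-3*log(3) + 3*exp(-6)/2) - (3*exp(-2)/2) = -3*log(3) - 3*exp(-2)/2 + 3*exp(-6)/2.

-3*log(3) - 3*exp(-2)/2 + 3*exp(-6)/2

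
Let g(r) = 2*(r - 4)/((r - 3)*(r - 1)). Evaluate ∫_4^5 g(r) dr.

log(32/27)

Factor the denominator: r**2 - 4*r + 3 = (r - 1)(r - 3).
Partial fractions: 2*(r - 4)/((r - 3)*(r - 1)) = 3/(r - 1) - 1/(r - 3).
An antiderivative is F(r) = -log(r - 3) + 3*log(r - 1).
Then F(5) - F(4) = (log(32)) - (log(27)) = log(32/27).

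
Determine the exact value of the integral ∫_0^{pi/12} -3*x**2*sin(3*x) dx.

-sqrt(2)/9 - sqrt(2)*pi/36 + sqrt(2)*pi**2/288 + 2/9

Integrate by parts twice (u = x^2, dv = -3*sin(3*x) dx).
An antiderivative is F(x) = x**2*cos(3*x) - 2*x*sin(3*x)/3 - 2*cos(3*x)/9.
Then F(pi/12) - F(0) = (sqrt(2)*(-32 - 8*pi + pi**2)/288) - (-2/9) = -sqrt(2)/9 - sqrt(2)*pi/36 + sqrt(2)*pi**2/288 + 2/9.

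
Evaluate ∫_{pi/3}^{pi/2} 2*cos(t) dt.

An antiderivative is F(t) = 2*sin(t).
Then F(pi/2) - F(pi/3) = (2) - (sqrt(3)) = 2 - sqrt(3).

2 - sqrt(3)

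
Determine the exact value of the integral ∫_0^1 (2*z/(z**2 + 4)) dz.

log(5/4)

Let u = z**2 + 4, so du = 2*z dz. When z = 0, u = 4; when z = 1, u = 5.
The integral becomes ∫ 1/u du from 4 to 5, with antiderivative log(u).
Back in z: F(z) = log(z**2 + 4).
Then F(1) - F(0) = (log(5)) - (log(4)) = log(5/4).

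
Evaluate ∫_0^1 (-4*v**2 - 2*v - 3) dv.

-16/3

By the power rule, an antiderivative is F(v) = -4*v**3/3 - v**2 - 3*v.
Then F(1) - F(0) = (-16/3) - (0) = -16/3.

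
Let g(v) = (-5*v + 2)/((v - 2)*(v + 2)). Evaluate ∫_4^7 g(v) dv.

Factor the denominator: v**2 - 4 = (v + 2)(v - 2).
Partial fractions: (-5*v + 2)/((v - 2)*(v + 2)) = -3/(v + 2) - 2/(v - 2).
An antiderivative is F(v) = -2*log(v - 2) - 3*log(v + 2).
Then F(7) - F(4) = (-6*log(3) - 2*log(5)) - (-5*log(2) - 3*log(3)) = -3*log(3) - 2*log(5) + 5*log(2).

-3*log(3) - 2*log(5) + 5*log(2)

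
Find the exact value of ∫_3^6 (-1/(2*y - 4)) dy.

-log(2)

An antiderivative is F(y) = -log(2*y - 4)/2.
Then F(6) - F(3) = (-3*log(2)/2) - (-log(2)/2) = -log(2).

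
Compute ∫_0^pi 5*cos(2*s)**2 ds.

5*pi/2

Use the identity cos^2(2*s) = (1 + cos(4*s))/2.
An antiderivative is F(s) = 5*s/2 + 5*sin(4*s)/8.
Then F(pi) - F(0) = (5*pi/2) - (0) = 5*pi/2.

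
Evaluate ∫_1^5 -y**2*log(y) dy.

124/9 - 125*log(5)/3

Integrate by parts once (u = ln y, dv = -y**2 dy).
An antiderivative is F(y) = -y**3*(3*log(y) - 1)/9.
Then F(5) - F(1) = (125/9 - 125*log(5)/3) - (1/9) = 124/9 - 125*log(5)/3.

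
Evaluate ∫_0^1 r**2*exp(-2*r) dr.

Integrate by parts twice (u = r^2, dv = exp(-2*r) dr).
An antiderivative is F(r) = (-2*r**2 - 2*r - 1)*exp(-2*r)/4.
Then F(1) - F(0) = (-5*exp(-2)/4) - (-1/4) = (-5 + exp(2))*exp(-2)/4.

(-5 + exp(2))*exp(-2)/4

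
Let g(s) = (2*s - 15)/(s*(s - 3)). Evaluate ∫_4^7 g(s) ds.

-16*log(2) + 5*log(7)

Factor the denominator: s**2 - 3*s = s(s - 3).
Partial fractions: (2*s - 15)/(s*(s - 3)) = 5/s - 3/(s - 3).
An antiderivative is F(s) = 5*log(s) - 3*log(s - 3).
Then F(7) - F(4) = (-6*log(2) + 5*log(7)) - (10*log(2)) = -16*log(2) + 5*log(7).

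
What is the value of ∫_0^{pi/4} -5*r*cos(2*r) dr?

Integrate by parts once (u = r, dv = -5*cos(2*r) dr).
An antiderivative is F(r) = -5*r*sin(2*r)/2 - 5*cos(2*r)/4.
Then F(pi/4) - F(0) = (-5*pi/8) - (-5/4) = 5/4 - 5*pi/8.

5/4 - 5*pi/8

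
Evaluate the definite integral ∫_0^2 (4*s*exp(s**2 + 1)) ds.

-2*exp(1)*(1 - exp(4))

Let u = s**2 + 1, so du = 2*s ds. When s = 0, u = 1; when s = 2, u = 5.
The integral becomes 2·∫ exp(u) du from 1 to 5, with antiderivative 2*exp(u).
Back in s: F(s) = 2*exp(s**2 + 1).
Then F(2) - F(0) = (2*exp(5)) - (2*exp(1)) = -2*exp(1)*(1 - exp(4)).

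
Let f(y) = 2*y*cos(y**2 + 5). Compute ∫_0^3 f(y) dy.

-sin(5) + sin(14)

Let u = y**2 + 5, so du = 2*y dy. When y = 0, u = 5; when y = 3, u = 14.
The integral becomes ∫ cos(u) du from 5 to 14, with antiderivative sin(u).
Back in y: F(y) = sin(y**2 + 5).
Then F(3) - F(0) = (sin(14)) - (sin(5)) = -sin(5) + sin(14).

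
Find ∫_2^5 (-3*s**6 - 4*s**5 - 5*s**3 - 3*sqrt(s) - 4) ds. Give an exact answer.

By the power rule, an antiderivative is F(s) = -3*s**7/7 - 2*s**6/3 - 5*s**4/4 - 2*s**(3/2) - 4*s.
Then F(5) - F(2) = (-3754805/84 - 10*sqrt(5)) - (-2636/21 - 4*sqrt(2)) = -1248087/28 - 10*sqrt(5) + 4*sqrt(2).

-1248087/28 - 10*sqrt(5) + 4*sqrt(2)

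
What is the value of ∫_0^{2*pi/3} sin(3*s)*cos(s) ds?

Use the identity sin(3*s)cos(s) = [sin(4*s) + sin(2*s)]/2.
An antiderivative is F(s) = -cos(2*s)/4 - cos(4*s)/8.
Then F(2*pi/3) - F(0) = (3/16) - (-3/8) = 9/16.

9/16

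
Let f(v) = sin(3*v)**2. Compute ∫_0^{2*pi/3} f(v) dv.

pi/3

Use the identity sin^2(3*v) = (1 - cos(6*v))/2.
An antiderivative is F(v) = v/2 - sin(6*v)/12.
Then F(2*pi/3) - F(0) = (pi/3) - (0) = pi/3.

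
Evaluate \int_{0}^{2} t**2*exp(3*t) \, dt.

-2/27 + 26*exp(6)/27

Integrate by parts twice (u = t^2, dv = exp(3*t) dt).
An antiderivative is F(t) = (9*t**2 - 6*t + 2)*exp(3*t)/27.
Then F(2) - F(0) = (26*exp(6)/27) - (2/27) = -2/27 + 26*exp(6)/27.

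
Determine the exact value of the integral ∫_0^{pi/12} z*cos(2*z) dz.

Integrate by parts once (u = z, dv = cos(2*z) dz).
An antiderivative is F(z) = z*sin(2*z)/2 + cos(2*z)/4.
Then F(pi/12) - F(0) = (pi/48 + sqrt(3)/8) - (1/4) = -1/4 + pi/48 + sqrt(3)/8.

-1/4 + pi/48 + sqrt(3)/8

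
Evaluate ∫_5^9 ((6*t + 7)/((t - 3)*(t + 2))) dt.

-log(7) + log(11) + 5*log(3)

Factor the denominator: t**2 - t - 6 = (t + 2)(t - 3).
Partial fractions: (6*t + 7)/((t - 3)*(t + 2)) = 1/(t + 2) + 5/(t - 3).
An antiderivative is F(t) = 5*log(t - 3) + log(t + 2).
Then F(9) - F(5) = (log(11) + 5*log(2) + 5*log(3)) - (log(7) + 5*log(2)) = -log(7) + log(11) + 5*log(3).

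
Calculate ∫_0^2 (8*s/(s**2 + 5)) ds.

Let u = s**2 + 5, so du = 2*s ds. When s = 0, u = 5; when s = 2, u = 9.
The integral becomes 4·∫ 1/u du from 5 to 9, with antiderivative 4*log(u).
Back in s: F(s) = 4*log(s**2 + 5).
Then F(2) - F(0) = (8*log(3)) - (4*log(5)) = -4*log(5) + 8*log(3).

-4*log(5) + 8*log(3)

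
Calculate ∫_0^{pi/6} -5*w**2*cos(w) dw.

-5*sqrt(3)*pi/6 - 5*pi**2/72 + 5

Integrate by parts twice (u = w^2, dv = -5*cos(w) dw).
An antiderivative is F(w) = -5*w**2*sin(w) - 10*w*cos(w) + 10*sin(w).
Then F(pi/6) - F(0) = (-5*sqrt(3)*pi/6 - 5*pi**2/72 + 5) - (0) = -5*sqrt(3)*pi/6 - 5*pi**2/72 + 5.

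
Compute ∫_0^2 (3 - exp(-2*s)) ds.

An antiderivative is F(s) = 3*s + exp(-2*s)/2.
Then F(2) - F(0) = (exp(-4)/2 + 6) - (1/2) = exp(-4)/2 + 11/2.

exp(-4)/2 + 11/2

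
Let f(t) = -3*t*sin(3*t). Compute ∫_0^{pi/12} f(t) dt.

sqrt(2)*(-4 + pi)/24

Integrate by parts once (u = t, dv = -3*sin(3*t) dt).
An antiderivative is F(t) = t*cos(3*t) - sin(3*t)/3.
Then F(pi/12) - F(0) = (sqrt(2)*(-4 + pi)/24) - (0) = sqrt(2)*(-4 + pi)/24.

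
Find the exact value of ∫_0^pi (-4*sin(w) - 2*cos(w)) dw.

-8

An antiderivative is F(w) = -2*sin(w) + 4*cos(w).
Then F(pi) - F(0) = (-4) - (4) = -8.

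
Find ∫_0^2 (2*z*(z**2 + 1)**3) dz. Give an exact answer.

Let u = z**2 + 1, so du = 2*z dz. When z = 0, u = 1; when z = 2, u = 5.
The integral becomes ∫ u**3 du from 1 to 5, with antiderivative u**4/4.
Back in z: F(z) = (z**2 + 1)**4/4.
Then F(2) - F(0) = (625/4) - (1/4) = 156.

156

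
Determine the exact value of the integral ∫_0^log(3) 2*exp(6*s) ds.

Let u = exp(s), so du = exp(s) ds. When s = 0, u = 1; when s = log(3), u = 3.
The integral becomes 2·∫ u**5 du from 1 to 3, with antiderivative u**6/3.
Back in s: F(s) = exp(6*s)/3.
Then F(log(3)) - F(0) = (243) - (1/3) = 728/3.

728/3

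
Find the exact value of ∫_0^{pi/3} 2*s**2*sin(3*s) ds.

-8/27 + 2*pi**2/27

Integrate by parts twice (u = s^2, dv = 2*sin(3*s) ds).
An antiderivative is F(s) = -2*s**2*cos(3*s)/3 + 4*s*sin(3*s)/9 + 4*cos(3*s)/27.
Then F(pi/3) - F(0) = (-4/27 + 2*pi**2/27) - (4/27) = -8/27 + 2*pi**2/27.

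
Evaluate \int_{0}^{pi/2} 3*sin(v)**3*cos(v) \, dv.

3/4

Let u = sin(v), so du = cos(v) dv. When v = 0, u = 0; when v = pi/2, u = 1.
The integral becomes 3·∫ u**3 du from 0 to 1, with antiderivative 3*u**4/4.
Back in v: F(v) = 3*sin(v)**4/4.
Then F(pi/2) - F(0) = (3/4) - (0) = 3/4.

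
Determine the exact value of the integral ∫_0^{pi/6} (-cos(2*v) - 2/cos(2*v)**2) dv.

-5*sqrt(3)/4

An antiderivative is F(v) = -sin(2*v)/2 - tan(2*v).
Then F(pi/6) - F(0) = (-5*sqrt(3)/4) - (0) = -5*sqrt(3)/4.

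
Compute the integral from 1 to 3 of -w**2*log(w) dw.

Integrate by parts once (u = ln w, dv = -w**2 dw).
An antiderivative is F(w) = -w**3*(3*log(w) - 1)/9.
Then F(3) - F(1) = (3 - 9*log(3)) - (1/9) = 26/9 - 9*log(3).

26/9 - 9*log(3)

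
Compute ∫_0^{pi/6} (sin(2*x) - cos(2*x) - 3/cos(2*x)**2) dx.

An antiderivative is F(x) = -sin(2*x)/2 - cos(2*x)/2 - 3*tan(2*x)/2.
Then F(pi/6) - F(0) = (-7*sqrt(3)/4 - 1/4) - (-1/2) = 1/4 - 7*sqrt(3)/4.

1/4 - 7*sqrt(3)/4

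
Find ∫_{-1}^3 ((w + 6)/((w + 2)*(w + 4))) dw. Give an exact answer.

Factor the denominator: w**2 + 6*w + 8 = (w + 4)(w + 2).
Partial fractions: (w + 6)/((w + 2)*(w + 4)) = -1/(w + 4) + 2/(w + 2).
An antiderivative is F(w) = 2*log(w + 2) - log(w + 4).
Then F(3) - F(-1) = (log(25/7)) - (-log(3)) = log(75/7).

log(75/7)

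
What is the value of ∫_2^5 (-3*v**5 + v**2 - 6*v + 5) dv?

By the power rule, an antiderivative is F(v) = -v**6/2 + v**3/3 - 3*v**2 + 5*v.
Then F(5) - F(2) = (-46925/6) - (-94/3) = -15579/2.

-15579/2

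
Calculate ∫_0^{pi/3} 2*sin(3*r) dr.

An antiderivative is F(r) = -2*cos(3*r)/3.
Then F(pi/3) - F(0) = (2/3) - (-2/3) = 4/3.

4/3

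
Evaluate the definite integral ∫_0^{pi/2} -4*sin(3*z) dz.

An antiderivative is F(z) = 4*cos(3*z)/3.
Then F(pi/2) - F(0) = (0) - (4/3) = -4/3.

-4/3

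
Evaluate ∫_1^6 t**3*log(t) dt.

Integrate by parts once (u = ln t, dv = t**3 dt).
An antiderivative is F(t) = t**4*(4*log(t) - 1)/16.
Then F(6) - F(1) = (-81 + 324*log(2) + 324*log(3)) - (-1/16) = -1295/16 + 324*log(2) + 324*log(3).

-1295/16 + 324*log(2) + 324*log(3)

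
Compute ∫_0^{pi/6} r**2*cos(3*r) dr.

Integrate by parts twice (u = r^2, dv = cos(3*r) dr).
An antiderivative is F(r) = r**2*sin(3*r)/3 + 2*r*cos(3*r)/9 - 2*sin(3*r)/27.
Then F(pi/6) - F(0) = (-2/27 + pi**2/108) - (0) = -2/27 + pi**2/108.

-2/27 + pi**2/108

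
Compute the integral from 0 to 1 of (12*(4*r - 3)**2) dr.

Let u = 4*r - 3, so du = 4 dr. When r = 0, u = -3; when r = 1, u = 1.
The integral becomes 3·∫ u**2 du from -3 to 1, with antiderivative u**3.
Back in r: F(r) = (4*r - 3)**3.
Then F(1) - F(0) = (1) - (-27) = 28.

28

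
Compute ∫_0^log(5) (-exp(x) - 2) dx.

-4 - 2*log(5)

An antiderivative is F(x) = -2*x - exp(x).
Then F(log(5)) - F(0) = (-5 - log(25)) - (-1) = -4 - 2*log(5).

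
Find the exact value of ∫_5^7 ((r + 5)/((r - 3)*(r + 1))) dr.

Factor the denominator: r**2 - 2*r - 3 = (r + 1)(r - 3).
Partial fractions: (r + 5)/((r - 3)*(r + 1)) = -1/(r + 1) + 2/(r - 3).
An antiderivative is F(r) = 2*log(r - 3) - log(r + 1).
Then F(7) - F(5) = (log(2)) - (log(2/3)) = log(3).

log(3)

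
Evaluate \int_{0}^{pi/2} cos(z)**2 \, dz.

Use the identity cos^2(z) = (1 + cos(2*z))/2.
An antiderivative is F(z) = z/2 + sin(2*z)/4.
Then F(pi/2) - F(0) = (pi/4) - (0) = pi/4.

pi/4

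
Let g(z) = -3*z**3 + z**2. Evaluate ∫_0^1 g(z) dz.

-5/12

By the power rule, an antiderivative is F(z) = -3*z**4/4 + z**3/3.
Then F(1) - F(0) = (-5/12) - (0) = -5/12.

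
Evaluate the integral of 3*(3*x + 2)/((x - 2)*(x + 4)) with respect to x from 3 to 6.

-5*log(7) + 5*log(5) + 13*log(2)

Factor the denominator: x**2 + 2*x - 8 = (x + 4)(x - 2).
Partial fractions: 3*(3*x + 2)/((x - 2)*(x + 4)) = 5/(x + 4) + 4/(x - 2).
An antiderivative is F(x) = 4*log(x - 2) + 5*log(x + 4).
Then F(6) - F(3) = (5*log(5) + 13*log(2)) - (5*log(7)) = -5*log(7) + 5*log(5) + 13*log(2).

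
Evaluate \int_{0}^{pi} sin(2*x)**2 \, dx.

pi/2

Use the identity sin^2(2*x) = (1 - cos(4*x))/2.
An antiderivative is F(x) = x/2 - sin(4*x)/8.
Then F(pi) - F(0) = (pi/2) - (0) = pi/2.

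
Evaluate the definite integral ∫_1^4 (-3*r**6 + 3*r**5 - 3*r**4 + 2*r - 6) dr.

-391341/70

By the power rule, an antiderivative is F(r) = -3*r**7/7 + r**6/2 - 3*r**5/5 + r**2 - 6*r.
Then F(4) - F(1) = (-195864/35) - (-387/70) = -391341/70.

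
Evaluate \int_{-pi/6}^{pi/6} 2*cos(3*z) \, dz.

4/3

An antiderivative is F(z) = 2*sin(3*z)/3.
Then F(pi/6) - F(-pi/6) = (2/3) - (-2/3) = 4/3.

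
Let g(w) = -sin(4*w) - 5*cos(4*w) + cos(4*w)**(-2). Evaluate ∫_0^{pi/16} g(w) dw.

An antiderivative is F(w) = -5*sin(4*w)/4 + cos(4*w)/4 + tan(4*w)/4.
Then F(pi/16) - F(0) = (1/4 - sqrt(2)/2) - (1/4) = -sqrt(2)/2.

-sqrt(2)/2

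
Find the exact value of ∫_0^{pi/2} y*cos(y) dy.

Integrate by parts once (u = y, dv = cos(y) dy).
An antiderivative is F(y) = y*sin(y) + cos(y).
Then F(pi/2) - F(0) = (pi/2) - (1) = -1 + pi/2.

-1 + pi/2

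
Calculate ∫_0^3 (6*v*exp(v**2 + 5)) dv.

Let u = v**2 + 5, so du = 2*v dv. When v = 0, u = 5; when v = 3, u = 14.
The integral becomes 3·∫ exp(u) du from 5 to 14, with antiderivative 3*exp(u).
Back in v: F(v) = 3*exp(v**2 + 5).
Then F(3) - F(0) = (3*exp(14)) - (3*exp(5)) = -3*(1 - exp(9))*exp(5).

-3*(1 - exp(9))*exp(5)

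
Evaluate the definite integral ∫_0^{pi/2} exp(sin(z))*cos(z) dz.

-1 + E

Let u = sin(z), so du = cos(z) dz. When z = 0, u = 0; when z = pi/2, u = 1.
The integral becomes ∫ exp(u) du from 0 to 1, with antiderivative exp(u).
Back in z: F(z) = exp(sin(z)).
Then F(pi/2) - F(0) = (E) - (1) = -1 + E.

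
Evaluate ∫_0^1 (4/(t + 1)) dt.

An antiderivative is F(t) = 4*log(t + 1).
Then F(1) - F(0) = (log(16)) - (0) = log(16).

log(16)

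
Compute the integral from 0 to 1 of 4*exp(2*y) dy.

-2 + 2*exp(2)

An antiderivative is F(y) = 2*exp(2*y).
Then F(1) - F(0) = (2*exp(2)) - (2) = -2 + 2*exp(2).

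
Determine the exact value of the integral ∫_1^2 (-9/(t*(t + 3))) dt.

Factor the denominator: t**2 + 3*t = (t + 3)t.
Partial fractions: -9/(t*(t + 3)) = 3/(t + 3) - 3/t.
An antiderivative is F(t) = -3*log(t) + 3*log(t + 3).
Then F(2) - F(1) = (-3*log(2) + 3*log(5)) - (log(64)) = -9*log(2) + 3*log(5).

-9*log(2) + 3*log(5)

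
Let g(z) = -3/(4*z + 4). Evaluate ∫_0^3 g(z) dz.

An antiderivative is F(z) = -3*log(4*z + 4)/4.
Then F(3) - F(0) = (-log(8)) - (-3*log(2)/2) = -3*log(2)/2.

-3*log(2)/2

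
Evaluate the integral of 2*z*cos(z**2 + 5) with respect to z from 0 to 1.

Let u = z**2 + 5, so du = 2*z dz. When z = 0, u = 5; when z = 1, u = 6.
The integral becomes ∫ cos(u) du from 5 to 6, with antiderivative sin(u).
Back in z: F(z) = sin(z**2 + 5).
Then F(1) - F(0) = (sin(6)) - (sin(5)) = sin(6) - sin(5).

sin(6) - sin(5)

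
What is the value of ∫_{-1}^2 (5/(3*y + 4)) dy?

5*log(10)/3

An antiderivative is F(y) = 5*log(3*y + 4)/3.
Then F(2) - F(-1) = (5*log(10)/3) - (0) = 5*log(10)/3.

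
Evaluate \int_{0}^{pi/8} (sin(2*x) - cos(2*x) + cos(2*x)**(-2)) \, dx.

1 - sqrt(2)/2

An antiderivative is F(x) = -sin(2*x)/2 - cos(2*x)/2 + tan(2*x)/2.
Then F(pi/8) - F(0) = (1/2 - sqrt(2)/2) - (-1/2) = 1 - sqrt(2)/2.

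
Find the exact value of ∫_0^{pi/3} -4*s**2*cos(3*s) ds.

Integrate by parts twice (u = s^2, dv = -4*cos(3*s) ds).
An antiderivative is F(s) = -4*s**2*sin(3*s)/3 - 8*s*cos(3*s)/9 + 8*sin(3*s)/27.
Then F(pi/3) - F(0) = (8*pi/27) - (0) = 8*pi/27.

8*pi/27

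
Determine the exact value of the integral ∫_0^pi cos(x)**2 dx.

pi/2

Use the identity cos^2(x) = (1 + cos(2*x))/2.
An antiderivative is F(x) = x/2 + sin(2*x)/4.
Then F(pi) - F(0) = (pi/2) - (0) = pi/2.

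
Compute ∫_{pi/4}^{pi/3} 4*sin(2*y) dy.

1

An antiderivative is F(y) = -2*cos(2*y).
Then F(pi/3) - F(pi/4) = (1) - (0) = 1.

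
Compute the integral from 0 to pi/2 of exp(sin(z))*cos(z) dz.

Let u = sin(z), so du = cos(z) dz. When z = 0, u = 0; when z = pi/2, u = 1.
The integral becomes ∫ exp(u) du from 0 to 1, with antiderivative exp(u).
Back in z: F(z) = exp(sin(z)).
Then F(pi/2) - F(0) = (E) - (1) = -1 + E.

-1 + E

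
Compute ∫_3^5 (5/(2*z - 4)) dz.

5*log(3)/2

An antiderivative is F(z) = 5*log(2*z - 4)/2.
Then F(5) - F(3) = (5*log(6)/2) - (5*log(2)/2) = 5*log(3)/2.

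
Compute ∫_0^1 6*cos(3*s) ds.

Let u = 3*s, so du = 3 ds. When s = 0, u = 0; when s = 1, u = 3.
The integral becomes 2·∫ cos(u) du from 0 to 3, with antiderivative 2*sin(u).
Back in s: F(s) = 2*sin(3*s).
Then F(1) - F(0) = (2*sin(3)) - (0) = 2*sin(3).

2*sin(3)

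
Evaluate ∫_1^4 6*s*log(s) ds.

Integrate by parts once (u = ln s, dv = 6*s ds).
An antiderivative is F(s) = 3*s**2*(2*log(s) - 1)/2.
Then F(4) - F(1) = (-24 + 96*log(2)) - (-3/2) = -45/2 + 96*log(2).

-45/2 + 96*log(2)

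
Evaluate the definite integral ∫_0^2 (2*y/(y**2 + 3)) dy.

Let u = y**2 + 3, so du = 2*y dy. When y = 0, u = 3; when y = 2, u = 7.
The integral becomes ∫ 1/u du from 3 to 7, with antiderivative log(u).
Back in y: F(y) = log(y**2 + 3).
Then F(2) - F(0) = (log(7)) - (log(3)) = log(7/3).

log(7/3)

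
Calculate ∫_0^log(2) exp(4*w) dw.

Let u = exp(w), so du = exp(w) dw. When w = 0, u = 1; when w = log(2), u = 2.
The integral becomes ∫ u**3 du from 1 to 2, with antiderivative u**4/4.
Back in w: F(w) = exp(4*w)/4.
Then F(log(2)) - F(0) = (4) - (1/4) = 15/4.

15/4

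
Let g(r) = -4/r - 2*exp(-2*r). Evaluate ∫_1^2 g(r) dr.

-4*log(2) - exp(-2) + exp(-4)

An antiderivative is F(r) = -4*log(r) + exp(-2*r).
Then F(2) - F(1) = (-4*log(2) + exp(-4)) - (exp(-2)) = -4*log(2) - exp(-2) + exp(-4).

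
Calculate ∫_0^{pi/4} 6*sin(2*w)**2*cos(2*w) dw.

Let u = sin(2*w), so du = 2*cos(2*w) dw. When w = 0, u = 0; when w = pi/4, u = 1.
The integral becomes 3·∫ u**2 du from 0 to 1, with antiderivative u**3.
Back in w: F(w) = sin(2*w)**3.
Then F(pi/4) - F(0) = (1) - (0) = 1.

1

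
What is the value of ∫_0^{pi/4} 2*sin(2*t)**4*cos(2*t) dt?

1/5

Let u = sin(2*t), so du = 2*cos(2*t) dt. When t = 0, u = 0; when t = pi/4, u = 1.
The integral becomes ∫ u**4 du from 0 to 1, with antiderivative u**5/5.
Back in t: F(t) = sin(2*t)**5/5.
Then F(pi/4) - F(0) = (1/5) - (0) = 1/5.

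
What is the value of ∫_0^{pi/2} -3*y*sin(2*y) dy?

Integrate by parts once (u = y, dv = -3*sin(2*y) dy).
An antiderivative is F(y) = 3*y*cos(2*y)/2 - 3*sin(2*y)/4.
Then F(pi/2) - F(0) = (-3*pi/4) - (0) = -3*pi/4.

-3*pi/4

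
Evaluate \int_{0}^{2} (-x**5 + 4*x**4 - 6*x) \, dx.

44/15

By the power rule, an antiderivative is F(x) = -x**6/6 + 4*x**5/5 - 3*x**2.
Then F(2) - F(0) = (44/15) - (0) = 44/15.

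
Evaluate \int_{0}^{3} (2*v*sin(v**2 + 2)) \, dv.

cos(2) - cos(11)

Let u = v**2 + 2, so du = 2*v dv. When v = 0, u = 2; when v = 3, u = 11.
The integral becomes ∫ sin(u) du from 2 to 11, with antiderivative -cos(u).
Back in v: F(v) = -cos(v**2 + 2).
Then F(3) - F(0) = (-cos(11)) - (-cos(2)) = cos(2) - cos(11).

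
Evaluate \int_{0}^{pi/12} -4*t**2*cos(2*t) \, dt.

-sqrt(3)*pi/12 - pi**2/144 + 1/2

Integrate by parts twice (u = t^2, dv = -4*cos(2*t) dt).
An antiderivative is F(t) = -2*t**2*sin(2*t) - 2*t*cos(2*t) + sin(2*t).
Then F(pi/12) - F(0) = (-sqrt(3)*pi/12 - pi**2/144 + 1/2) - (0) = -sqrt(3)*pi/12 - pi**2/144 + 1/2.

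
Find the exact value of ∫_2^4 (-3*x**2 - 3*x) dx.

By the power rule, an antiderivative is F(x) = -x**3 - 3*x**2/2.
Then F(4) - F(2) = (-88) - (-14) = -74.

-74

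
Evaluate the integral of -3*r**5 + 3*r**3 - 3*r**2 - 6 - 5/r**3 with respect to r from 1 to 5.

-37472/5

By the power rule, an antiderivative is F(r) = -r**6/2 + 3*r**4/4 - r**3 - 6*r + 5/(2*r**2).
Then F(5) - F(1) = (-149973/20) - (-17/4) = -37472/5.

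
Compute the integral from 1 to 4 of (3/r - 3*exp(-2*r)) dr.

-3*exp(-2)/2 + 3*exp(-8)/2 + 6*log(2)

An antiderivative is F(r) = 3*log(r) + 3*exp(-2*r)/2.
Then F(4) - F(1) = (3*exp(-8)/2 + 6*log(2)) - (3*exp(-2)/2) = -3*exp(-2)/2 + 3*exp(-8)/2 + 6*log(2).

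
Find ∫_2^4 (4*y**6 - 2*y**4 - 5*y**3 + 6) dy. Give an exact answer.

301152/35

By the power rule, an antiderivative is F(y) = 4*y**7/7 - 2*y**5/5 - 5*y**4/4 + 6*y.
Then F(4) - F(2) = (302984/35) - (1832/35) = 301152/35.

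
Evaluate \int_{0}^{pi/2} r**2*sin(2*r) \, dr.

Integrate by parts twice (u = r^2, dv = sin(2*r) dr).
An antiderivative is F(r) = -r**2*cos(2*r)/2 + r*sin(2*r)/2 + cos(2*r)/4.
Then F(pi/2) - F(0) = (-1/4 + pi**2/8) - (1/4) = -1/2 + pi**2/8.

-1/2 + pi**2/8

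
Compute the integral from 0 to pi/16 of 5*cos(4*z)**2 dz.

5/16 + 5*pi/32

Use the identity cos^2(4*z) = (1 + cos(8*z))/2.
An antiderivative is F(z) = 5*z/2 + 5*sin(8*z)/16.
Then F(pi/16) - F(0) = (5/16 + 5*pi/32) - (0) = 5/16 + 5*pi/32.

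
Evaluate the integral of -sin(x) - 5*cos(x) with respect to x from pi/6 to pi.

3/2 - sqrt(3)/2

An antiderivative is F(x) = -5*sin(x) + cos(x).
Then F(pi) - F(pi/6) = (-1) - (-5/2 + sqrt(3)/2) = 3/2 - sqrt(3)/2.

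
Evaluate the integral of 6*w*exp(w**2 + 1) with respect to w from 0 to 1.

Let u = w**2 + 1, so du = 2*w dw. When w = 0, u = 1; when w = 1, u = 2.
The integral becomes 3·∫ exp(u) du from 1 to 2, with antiderivative 3*exp(u).
Back in w: F(w) = 3*exp(w**2 + 1).
Then F(1) - F(0) = (3*exp(2)) - (3*exp(1)) = 3*exp(1)*(-1 + exp(1)).

3*E*(-1 + E)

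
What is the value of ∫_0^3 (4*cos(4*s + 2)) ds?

Let u = 4*s + 2, so du = 4 ds. When s = 0, u = 2; when s = 3, u = 14.
The integral becomes ∫ cos(u) du from 2 to 14, with antiderivative sin(u).
Back in s: F(s) = sin(4*s + 2).
Then F(3) - F(0) = (sin(14)) - (sin(2)) = -sin(2) + sin(14).

-sin(2) + sin(14)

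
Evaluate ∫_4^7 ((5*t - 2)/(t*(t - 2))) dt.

Factor the denominator: t**2 - 2*t = t(t - 2).
Partial fractions: (5*t - 2)/(t*(t - 2)) = 1/t + 4/(t - 2).
An antiderivative is F(t) = log(t) + 4*log(t - 2).
Then F(7) - F(4) = (log(7) + 4*log(5)) - (log(64)) = -6*log(2) + log(7) + 4*log(5).

-6*log(2) + log(7) + 4*log(5)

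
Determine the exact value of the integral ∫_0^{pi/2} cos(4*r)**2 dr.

pi/4

Use the identity cos^2(4*r) = (1 + cos(8*r))/2.
An antiderivative is F(r) = r/2 + sin(8*r)/16.
Then F(pi/2) - F(0) = (pi/4) - (0) = pi/4.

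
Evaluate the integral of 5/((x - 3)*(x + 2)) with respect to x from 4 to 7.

log(8/3)

Factor the denominator: x**2 - x - 6 = (x + 2)(x - 3).
Partial fractions: 5/((x - 3)*(x + 2)) = -1/(x + 2) + 1/(x - 3).
An antiderivative is F(x) = log(x - 3) - log(x + 2).
Then F(7) - F(4) = (log(4/9)) - (-log(6)) = log(8/3).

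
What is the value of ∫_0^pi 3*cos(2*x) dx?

An antiderivative is F(x) = 3*sin(2*x)/2.
Then F(pi) - F(0) = (0) - (0) = 0.

0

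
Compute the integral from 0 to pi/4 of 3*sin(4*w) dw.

An antiderivative is F(w) = -3*cos(4*w)/4.
Then F(pi/4) - F(0) = (3/4) - (-3/4) = 3/2.

3/2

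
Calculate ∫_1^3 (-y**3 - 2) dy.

-24

By the power rule, an antiderivative is F(y) = -y**4/4 - 2*y.
Then F(3) - F(1) = (-105/4) - (-9/4) = -24.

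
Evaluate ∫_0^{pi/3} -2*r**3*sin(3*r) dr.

2*pi*(6 - pi**2)/81

Integrate by parts 3 times (u = r^3, dv = -2*sin(3*r) dr).
An antiderivative is F(r) = 2*r**3*cos(3*r)/3 - 2*r**2*sin(3*r)/3 - 4*r*cos(3*r)/9 + 4*sin(3*r)/27.
Then F(pi/3) - F(0) = (2*pi*(6 - pi**2)/81) - (0) = 2*pi*(6 - pi**2)/81.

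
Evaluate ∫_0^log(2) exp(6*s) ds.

Let u = exp(s), so du = exp(s) ds. When s = 0, u = 1; when s = log(2), u = 2.
The integral becomes ∫ u**5 du from 1 to 2, with antiderivative u**6/6.
Back in s: F(s) = exp(6*s)/6.
Then F(log(2)) - F(0) = (32/3) - (1/6) = 21/2.

21/2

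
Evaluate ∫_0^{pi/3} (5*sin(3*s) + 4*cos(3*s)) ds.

10/3

An antiderivative is F(s) = 4*sin(3*s)/3 - 5*cos(3*s)/3.
Then F(pi/3) - F(0) = (5/3) - (-5/3) = 10/3.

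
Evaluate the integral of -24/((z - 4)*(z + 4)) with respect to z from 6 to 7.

Factor the denominator: z**2 - 16 = (z + 4)(z - 4).
Partial fractions: -24/((z - 4)*(z + 4)) = 3/(z + 4) - 3/(z - 4).
An antiderivative is F(z) = -3*log(z - 4) + 3*log(z + 4).
Then F(7) - F(6) = (-3*log(3) + 3*log(11)) - (3*log(5)) = -3*log(5) - 3*log(3) + 3*log(11).

-3*log(5) - 3*log(3) + 3*log(11)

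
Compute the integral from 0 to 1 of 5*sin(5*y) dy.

1 - cos(5)

Let u = 5*y, so du = 5 dy. When y = 0, u = 0; when y = 1, u = 5.
The integral becomes ∫ sin(u) du from 0 to 5, with antiderivative -cos(u).
Back in y: F(y) = -cos(5*y).
Then F(1) - F(0) = (-cos(5)) - (-1) = 1 - cos(5).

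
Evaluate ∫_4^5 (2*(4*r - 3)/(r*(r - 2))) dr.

Factor the denominator: r**2 - 2*r = r(r - 2).
Partial fractions: 2*(4*r - 3)/(r*(r - 2)) = 3/r + 5/(r - 2).
An antiderivative is F(r) = 3*log(r) + 5*log(r - 2).
Then F(5) - F(4) = (3*log(5) + 5*log(3)) - (11*log(2)) = -11*log(2) + 3*log(5) + 5*log(3).

-11*log(2) + 3*log(5) + 5*log(3)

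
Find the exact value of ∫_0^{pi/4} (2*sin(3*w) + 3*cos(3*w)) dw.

An antiderivative is F(w) = sin(3*w) - 2*cos(3*w)/3.
Then F(pi/4) - F(0) = (5*sqrt(2)/6) - (-2/3) = 2/3 + 5*sqrt(2)/6.

2/3 + 5*sqrt(2)/6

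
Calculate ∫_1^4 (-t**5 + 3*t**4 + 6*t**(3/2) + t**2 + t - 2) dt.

By the power rule, an antiderivative is F(t) = -t**6/6 + 12*t**(5/2)/5 + 3*t**5/5 + t**3/3 + t**2/2 - 2*t.
Then F(4) - F(1) = (448/15) - (5/3) = 141/5.

141/5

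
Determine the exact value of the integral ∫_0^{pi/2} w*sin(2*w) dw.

Integrate by parts once (u = w, dv = sin(2*w) dw).
An antiderivative is F(w) = -w*cos(2*w)/2 + sin(2*w)/4.
Then F(pi/2) - F(0) = (pi/4) - (0) = pi/4.

pi/4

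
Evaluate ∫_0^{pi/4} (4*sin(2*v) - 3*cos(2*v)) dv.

An antiderivative is F(v) = -3*sin(2*v)/2 - 2*cos(2*v).
Then F(pi/4) - F(0) = (-3/2) - (-2) = 1/2.

1/2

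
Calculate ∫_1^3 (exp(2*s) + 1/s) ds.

An antiderivative is F(s) = exp(2*s)/2 + log(s).
Then F(3) - F(1) = (log(3) + exp(6)/2) - (exp(2)/2) = -exp(2)/2 + log(3) + exp(6)/2.

-exp(2)/2 + log(3) + exp(6)/2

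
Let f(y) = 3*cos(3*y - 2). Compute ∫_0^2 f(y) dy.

Let u = 3*y - 2, so du = 3 dy. When y = 0, u = -2; when y = 2, u = 4.
The integral becomes ∫ cos(u) du from -2 to 4, with antiderivative sin(u).
Back in y: F(y) = sin(3*y - 2).
Then F(2) - F(0) = (sin(4)) - (-sin(2)) = sin(4) + sin(2).

sin(4) + sin(2)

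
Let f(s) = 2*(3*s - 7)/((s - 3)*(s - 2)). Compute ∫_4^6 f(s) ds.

2*log(2) + 4*log(3)

Factor the denominator: s**2 - 5*s + 6 = (s - 2)(s - 3).
Partial fractions: 2*(3*s - 7)/((s - 3)*(s - 2)) = 2/(s - 2) + 4/(s - 3).
An antiderivative is F(s) = 4*log(s - 3) + 2*log(s - 2).
Then F(6) - F(4) = (4*log(2) + 4*log(3)) - (log(4)) = 2*log(2) + 4*log(3).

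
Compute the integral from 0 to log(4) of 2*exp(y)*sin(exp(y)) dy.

2*cos(1) - 2*cos(4)

Let u = exp(y), so du = exp(y) dy. When y = 0, u = 1; when y = log(4), u = 4.
The integral becomes 2·∫ sin(u) du from 1 to 4, with antiderivative -2*cos(u).
Back in y: F(y) = -2*cos(exp(y)).
Then F(log(4)) - F(0) = (-2*cos(4)) - (-2*cos(1)) = 2*cos(1) - 2*cos(4).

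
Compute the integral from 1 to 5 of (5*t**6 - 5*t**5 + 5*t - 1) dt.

By the power rule, an antiderivative is F(t) = 5*t**7/7 - 5*t**6/6 + 5*t**2/2 - t.
Then F(5) - F(1) = (899645/21) - (29/21) = 299872/7.

299872/7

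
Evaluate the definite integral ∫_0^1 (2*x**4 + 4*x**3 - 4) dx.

-13/5

By the power rule, an antiderivative is F(x) = 2*x**5/5 + x**4 - 4*x.
Then F(1) - F(0) = (-13/5) - (0) = -13/5.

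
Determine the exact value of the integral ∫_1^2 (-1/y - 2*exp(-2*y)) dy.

An antiderivative is F(y) = -log(y) + exp(-2*y).
Then F(2) - F(1) = (-log(2) + exp(-4)) - (exp(-2)) = -log(2) - exp(-2) + exp(-4).

-log(2) - exp(-2) + exp(-4)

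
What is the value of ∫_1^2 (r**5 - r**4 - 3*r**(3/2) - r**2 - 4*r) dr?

By the power rule, an antiderivative is F(r) = r**6/6 - 6*r**(5/2)/5 - r**5/5 - r**3/3 - 2*r**2.
Then F(2) - F(1) = (-24*sqrt(2)/5 - 32/5) - (-107/30) = -24*sqrt(2)/5 - 17/6.

-24*sqrt(2)/5 - 17/6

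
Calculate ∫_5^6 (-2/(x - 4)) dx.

-log(4)

An antiderivative is F(x) = -2*log(x - 4).
Then F(6) - F(5) = (-log(4)) - (0) = -log(4).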